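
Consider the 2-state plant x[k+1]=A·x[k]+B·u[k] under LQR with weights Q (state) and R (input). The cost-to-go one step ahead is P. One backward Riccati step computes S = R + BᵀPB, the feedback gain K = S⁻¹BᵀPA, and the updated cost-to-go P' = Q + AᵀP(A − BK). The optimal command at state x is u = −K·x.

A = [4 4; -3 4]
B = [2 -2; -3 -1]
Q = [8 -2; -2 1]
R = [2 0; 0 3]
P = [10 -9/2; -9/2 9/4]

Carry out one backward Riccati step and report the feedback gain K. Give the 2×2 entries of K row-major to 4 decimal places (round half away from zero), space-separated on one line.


BᵀP = [33.5000 -15.7500; -15.5000 6.7500]
S = R + BᵀPB = [2 0; 0 3] + [114.2500 -51.2500; -51.2500 24.2500] = [116.2500 -51.2500; -51.2500 27.2500]
BᵀPA = [181.2500 71.0000; -82.2500 -35.0000]
K = S⁻¹·BᵀPA = [1.3372 0.2605; -0.5035 -0.7945]
A−BK = [0.3187 1.8901; 0.5081 3.9871]
AᵀP(A−BK) = [4.4758 2.4388; 2.4388 5.6979]
P' = Q + AᵀP(A−BK) = [12.4758 0.4388; 0.4388 6.6979]
tr(P') = 19.1737

1.3372 0.2605 -0.5035 -0.7945


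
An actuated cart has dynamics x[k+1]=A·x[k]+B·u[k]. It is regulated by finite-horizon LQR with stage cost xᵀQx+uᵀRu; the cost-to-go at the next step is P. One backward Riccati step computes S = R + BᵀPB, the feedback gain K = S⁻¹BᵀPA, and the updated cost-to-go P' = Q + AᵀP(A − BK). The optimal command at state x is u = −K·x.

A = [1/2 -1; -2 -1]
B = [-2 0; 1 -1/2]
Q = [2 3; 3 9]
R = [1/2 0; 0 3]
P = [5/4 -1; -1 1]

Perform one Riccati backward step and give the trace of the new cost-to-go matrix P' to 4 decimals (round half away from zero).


11.8100

BᵀP = [-3.5000 3.0000; 0.5000 -0.5000]
S = R + BᵀPB = [1/2 0; 0 3] + [10.0000 -1.5000; -1.5000 0.2500] = [10.5000 -1.5000; -1.5000 3.2500]
BᵀPA = [-7.7500 0.5000; 1.2500 0.0000]
K = S⁻¹·BᵀPA = [-0.7314 0.0510; 0.0471 0.0235]
A−BK = [-0.9627 -0.8980; -1.2451 -1.0392]
AᵀP(A−BK) = [0.5855 0.2407; 0.2407 0.2245]
P' = Q + AᵀP(A−BK) = [2.5855 3.2407; 3.2407 9.2245]
tr(P') = 11.8100


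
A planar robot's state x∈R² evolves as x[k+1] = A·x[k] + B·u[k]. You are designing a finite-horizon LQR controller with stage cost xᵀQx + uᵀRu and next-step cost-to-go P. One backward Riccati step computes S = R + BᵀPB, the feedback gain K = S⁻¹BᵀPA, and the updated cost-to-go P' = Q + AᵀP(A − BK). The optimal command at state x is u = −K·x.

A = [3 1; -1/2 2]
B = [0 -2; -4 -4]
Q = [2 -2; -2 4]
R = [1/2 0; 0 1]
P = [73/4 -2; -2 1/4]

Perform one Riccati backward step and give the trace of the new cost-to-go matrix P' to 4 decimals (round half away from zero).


BᵀP = [8.0000 -1.0000; -28.5000 3.0000]
S = R + BᵀPB = [1/2 0; 0 1] + [4.0000 -12.0000; -12.0000 45.0000] = [4.5000 -12.0000; -12.0000 46.0000]
BᵀPA = [24.5000 6.0000; -87.0000 -22.5000]
K = S⁻¹·BᵀPA = [1.3175 0.0952; -1.5476 -0.4643]
A−BK = [-0.0952 0.0714; -1.4206 0.5238]
AᵀP(A−BK) = [3.3919 0.7738; 0.7738 0.2321]
P' = Q + AᵀP(A−BK) = [5.3919 -1.2262; -1.2262 4.2321]
tr(P') = 9.6240

9.6240


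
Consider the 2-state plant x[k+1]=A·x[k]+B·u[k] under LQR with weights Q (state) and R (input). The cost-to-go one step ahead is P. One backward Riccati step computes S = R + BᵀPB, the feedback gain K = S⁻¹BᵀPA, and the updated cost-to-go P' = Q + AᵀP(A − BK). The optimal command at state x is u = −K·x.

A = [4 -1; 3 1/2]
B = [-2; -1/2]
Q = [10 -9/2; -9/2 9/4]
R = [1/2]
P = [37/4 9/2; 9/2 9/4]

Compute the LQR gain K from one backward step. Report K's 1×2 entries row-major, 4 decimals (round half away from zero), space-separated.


BᵀP = [-20.7500 -10.1250]
S = R + BᵀPB = [1/2] + [46.5625] = [47.0625]
BᵀPA = [-113.3750 15.6875]
K = S⁻¹·BᵀPA = [-2.4090 0.3333]
A−BK = [-0.8181 -0.3333; 1.7955 0.6667]
AᵀP(A−BK) = [3.1262 -0.3333; -0.3333 0.0833]
P' = Q + AᵀP(A−BK) = [13.1262 -4.8333; -4.8333 2.3333]
tr(P') = 15.4595

-2.4090 0.3333


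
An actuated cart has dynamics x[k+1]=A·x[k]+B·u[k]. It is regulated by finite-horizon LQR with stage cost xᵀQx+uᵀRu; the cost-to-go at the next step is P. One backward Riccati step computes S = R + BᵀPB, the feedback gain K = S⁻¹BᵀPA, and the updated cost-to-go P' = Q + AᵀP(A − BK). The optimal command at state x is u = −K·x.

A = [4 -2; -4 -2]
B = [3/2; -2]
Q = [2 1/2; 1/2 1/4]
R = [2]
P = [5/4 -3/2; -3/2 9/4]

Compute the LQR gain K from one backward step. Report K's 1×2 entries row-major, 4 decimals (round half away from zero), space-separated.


BᵀP = [4.8750 -6.7500]
S = R + BᵀPB = [2] + [20.8125] = [22.8125]
BᵀPA = [46.5000 3.7500]
K = S⁻¹·BᵀPA = [2.0384 0.1644]
A−BK = [0.9425 -2.2466; 0.0767 -1.6712]
AᵀP(A−BK) = [9.2164 0.3562; 0.3562 1.3836]
P' = Q + AᵀP(A−BK) = [11.2164 0.8562; 0.8562 1.6336]
tr(P') = 12.8500

2.0384 0.1644


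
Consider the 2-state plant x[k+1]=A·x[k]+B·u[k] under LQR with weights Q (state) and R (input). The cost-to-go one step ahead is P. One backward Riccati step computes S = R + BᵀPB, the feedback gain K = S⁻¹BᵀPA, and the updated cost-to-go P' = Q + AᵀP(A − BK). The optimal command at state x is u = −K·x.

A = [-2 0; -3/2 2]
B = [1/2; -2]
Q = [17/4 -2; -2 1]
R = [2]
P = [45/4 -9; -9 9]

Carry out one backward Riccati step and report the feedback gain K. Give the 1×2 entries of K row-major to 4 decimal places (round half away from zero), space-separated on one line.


BᵀP = [23.6250 -22.5000]
S = R + BᵀPB = [2] + [56.8125] = [58.8125]
BᵀPA = [-13.5000 -45.0000]
K = S⁻¹·BᵀPA = [-0.2295 -0.7651]
A−BK = [-1.8852 0.3826; -1.9591 0.4697]
AᵀP(A−BK) = [8.1512 -1.3294; -1.3294 1.5685]
P' = Q + AᵀP(A−BK) = [12.4012 -3.3294; -3.3294 2.5685]
tr(P') = 14.9697

-0.2295 -0.7651


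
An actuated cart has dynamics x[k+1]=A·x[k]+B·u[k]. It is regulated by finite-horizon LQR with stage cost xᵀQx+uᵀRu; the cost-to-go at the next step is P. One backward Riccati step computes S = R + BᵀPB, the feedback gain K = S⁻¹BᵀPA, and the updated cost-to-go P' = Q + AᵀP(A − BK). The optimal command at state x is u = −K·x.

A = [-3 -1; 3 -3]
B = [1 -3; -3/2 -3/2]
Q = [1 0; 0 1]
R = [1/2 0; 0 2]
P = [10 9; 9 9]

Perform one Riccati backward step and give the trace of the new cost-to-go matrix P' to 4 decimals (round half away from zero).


BᵀP = [-3.5000 -4.5000; -43.5000 -40.5000]
S = R + BᵀPB = [1/2 0; 0 2] + [3.2500 17.2500; 17.2500 191.2500] = [3.7500 17.2500; 17.2500 193.2500]
BᵀPA = [-3.0000 17.0000; 9.0000 165.0000]
K = S⁻¹·BᵀPA = [-1.7208 1.0278; 0.2002 0.7621]
A−BK = [-0.6787 0.2584; 0.7191 -0.3152]
AᵀP(A−BK) = [2.0360 -0.7752; -0.7752 1.7855]
P' = Q + AᵀP(A−BK) = [3.0360 -0.7752; -0.7752 2.7855]
tr(P') = 5.8215

5.8215


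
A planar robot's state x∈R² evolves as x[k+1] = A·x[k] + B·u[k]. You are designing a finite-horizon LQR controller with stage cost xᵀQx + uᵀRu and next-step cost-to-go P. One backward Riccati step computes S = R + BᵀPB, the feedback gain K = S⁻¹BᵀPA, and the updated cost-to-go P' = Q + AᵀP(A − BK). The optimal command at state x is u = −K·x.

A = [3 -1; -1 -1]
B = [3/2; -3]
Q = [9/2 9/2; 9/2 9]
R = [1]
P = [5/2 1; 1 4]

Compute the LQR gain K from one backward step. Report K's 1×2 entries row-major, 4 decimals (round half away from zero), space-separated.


0.3792 0.2900

BᵀP = [0.7500 -10.5000]
S = R + BᵀPB = [1] + [32.6250] = [33.6250]
BᵀPA = [12.7500 9.7500]
K = S⁻¹·BᵀPA = [0.3792 0.2900]
A−BK = [2.4312 -1.4349; 0.1375 -0.1301]
AᵀP(A−BK) = [15.6654 -9.1970; -9.1970 5.6729]
P' = Q + AᵀP(A−BK) = [20.1654 -4.6970; -4.6970 14.6729]
tr(P') = 34.8383


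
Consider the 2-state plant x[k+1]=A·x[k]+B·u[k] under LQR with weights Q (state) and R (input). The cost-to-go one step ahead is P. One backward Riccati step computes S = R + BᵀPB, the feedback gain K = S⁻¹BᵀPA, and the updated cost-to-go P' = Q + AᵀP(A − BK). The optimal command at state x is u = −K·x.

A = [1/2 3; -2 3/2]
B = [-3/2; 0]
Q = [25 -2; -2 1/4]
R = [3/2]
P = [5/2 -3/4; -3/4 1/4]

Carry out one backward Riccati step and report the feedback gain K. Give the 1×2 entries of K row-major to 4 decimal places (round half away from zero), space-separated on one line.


-0.5789 -1.3421

BᵀP = [-3.7500 1.1250]
S = R + BᵀPB = [3/2] + [5.6250] = [7.1250]
BᵀPA = [-4.1250 -9.5625]
K = S⁻¹·BᵀPA = [-0.5789 -1.3421]
A−BK = [-0.3684 0.9868; -2.0000 1.5000]
AᵀP(A−BK) = [0.7368 1.4013; 1.4013 3.4786]
P' = Q + AᵀP(A−BK) = [25.7368 -0.5987; -0.5987 3.7286]
tr(P') = 29.4655


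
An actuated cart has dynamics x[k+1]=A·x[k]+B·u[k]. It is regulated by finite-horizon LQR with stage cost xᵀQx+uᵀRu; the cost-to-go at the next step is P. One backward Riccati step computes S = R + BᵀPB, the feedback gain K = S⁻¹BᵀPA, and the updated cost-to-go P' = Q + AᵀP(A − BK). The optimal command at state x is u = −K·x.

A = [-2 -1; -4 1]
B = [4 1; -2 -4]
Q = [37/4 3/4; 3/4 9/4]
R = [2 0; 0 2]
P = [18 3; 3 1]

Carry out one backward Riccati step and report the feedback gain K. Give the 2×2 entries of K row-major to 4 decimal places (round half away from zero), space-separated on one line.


BᵀP = [66.0000 10.0000; 6.0000 -1.0000]
S = R + BᵀPB = [2 0; 0 2] + [244.0000 26.0000; 26.0000 10.0000] = [246.0000 26.0000; 26.0000 12.0000]
BᵀPA = [-172.0000 -56.0000; -8.0000 -7.0000]
K = S⁻¹·BᵀPA = [-0.8155 -0.2153; 1.1002 -0.1169]
A−BK = [0.1617 -0.0220; -1.2302 0.1019]
AᵀP(A−BK) = [4.5413 0.0351; 0.0351 0.1257]
P' = Q + AᵀP(A−BK) = [13.7913 0.7851; 0.7851 2.3757]
tr(P') = 16.1670

-0.8155 -0.2153 1.1002 -0.1169


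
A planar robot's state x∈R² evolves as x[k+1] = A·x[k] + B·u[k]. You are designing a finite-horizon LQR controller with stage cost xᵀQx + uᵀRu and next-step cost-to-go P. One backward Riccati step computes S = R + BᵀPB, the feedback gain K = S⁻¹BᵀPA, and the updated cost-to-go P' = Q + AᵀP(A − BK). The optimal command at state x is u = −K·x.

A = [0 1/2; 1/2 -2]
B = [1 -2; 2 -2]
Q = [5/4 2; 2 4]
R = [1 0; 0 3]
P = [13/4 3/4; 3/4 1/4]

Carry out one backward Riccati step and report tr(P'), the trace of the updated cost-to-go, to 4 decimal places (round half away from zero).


5.5683

BᵀP = [4.7500 1.2500; -8.0000 -2.0000]
S = R + BᵀPB = [1 0; 0 3] + [7.2500 -12.0000; -12.0000 20.0000] = [8.2500 -12.0000; -12.0000 23.0000]
BᵀPA = [0.6250 -0.1250; -1.0000 0.0000]
K = S⁻¹·BᵀPA = [0.0519 -0.0628; -0.0164 -0.0328]
A−BK = [-0.0847 0.4973; 0.3634 -1.9399]
AᵀP(A−BK) = [0.0137 -0.0560; -0.0560 0.3046]
P' = Q + AᵀP(A−BK) = [1.2637 1.9440; 1.9440 4.3046]
tr(P') = 5.5683


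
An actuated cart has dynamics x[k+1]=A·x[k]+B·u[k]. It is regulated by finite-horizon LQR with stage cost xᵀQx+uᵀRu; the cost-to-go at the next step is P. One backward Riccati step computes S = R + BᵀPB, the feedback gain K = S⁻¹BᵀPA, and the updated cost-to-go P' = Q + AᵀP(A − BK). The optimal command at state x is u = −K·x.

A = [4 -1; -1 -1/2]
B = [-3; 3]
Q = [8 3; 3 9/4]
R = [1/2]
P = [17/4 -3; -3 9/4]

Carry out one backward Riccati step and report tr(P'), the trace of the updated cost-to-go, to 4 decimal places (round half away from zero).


11.1791

BᵀP = [-21.7500 15.7500]
S = R + BᵀPB = [1/2] + [112.5000] = [113.0000]
BᵀPA = [-102.7500 13.8750]
K = S⁻¹·BᵀPA = [-0.9093 0.1228]
A−BK = [1.2721 -0.6316; 1.7279 -0.8684]
AᵀP(A−BK) = [0.8202 -0.2586; -0.2586 0.1088]
P' = Q + AᵀP(A−BK) = [8.8202 2.7414; 2.7414 2.3588]
tr(P') = 11.1791


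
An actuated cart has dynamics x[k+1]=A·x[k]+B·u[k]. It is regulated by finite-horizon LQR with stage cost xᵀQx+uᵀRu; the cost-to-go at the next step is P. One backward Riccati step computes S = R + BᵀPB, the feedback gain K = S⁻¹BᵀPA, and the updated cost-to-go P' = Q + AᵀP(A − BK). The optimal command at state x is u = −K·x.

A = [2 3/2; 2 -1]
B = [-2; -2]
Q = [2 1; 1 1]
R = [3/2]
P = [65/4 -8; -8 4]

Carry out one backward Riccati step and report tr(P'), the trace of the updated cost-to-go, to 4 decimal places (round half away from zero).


10.9645

BᵀP = [-16.5000 8.0000]
S = R + BᵀPB = [3/2] + [17.0000] = [18.5000]
BᵀPA = [-17.0000 -32.7500]
K = S⁻¹·BᵀPA = [-0.9189 -1.7703]
A−BK = [0.1622 -2.0405; 0.1622 -4.5405]
AᵀP(A−BK) = [1.3784 2.6554; 2.6554 6.5861]
P' = Q + AᵀP(A−BK) = [3.3784 3.6554; 3.6554 7.5861]
tr(P') = 10.9645


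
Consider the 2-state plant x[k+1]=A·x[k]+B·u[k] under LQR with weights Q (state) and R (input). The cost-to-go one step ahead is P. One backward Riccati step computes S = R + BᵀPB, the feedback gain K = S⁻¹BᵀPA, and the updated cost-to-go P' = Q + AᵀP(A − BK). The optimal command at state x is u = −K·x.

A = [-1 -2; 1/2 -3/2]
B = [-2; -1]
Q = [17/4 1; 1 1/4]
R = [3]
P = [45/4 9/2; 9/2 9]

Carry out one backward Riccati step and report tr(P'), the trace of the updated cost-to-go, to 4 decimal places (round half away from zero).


13.9500

BᵀP = [-27.0000 -18.0000]
S = R + BᵀPB = [3] + [72.0000] = [75.0000]
BᵀPA = [18.0000 81.0000]
K = S⁻¹·BᵀPA = [0.2400 1.0800]
A−BK = [-0.5200 0.1600; 0.7400 -0.4200]
AᵀP(A−BK) = [4.6800 -1.4400; -1.4400 4.7700]
P' = Q + AᵀP(A−BK) = [8.9300 -0.4400; -0.4400 5.0200]
tr(P') = 13.9500


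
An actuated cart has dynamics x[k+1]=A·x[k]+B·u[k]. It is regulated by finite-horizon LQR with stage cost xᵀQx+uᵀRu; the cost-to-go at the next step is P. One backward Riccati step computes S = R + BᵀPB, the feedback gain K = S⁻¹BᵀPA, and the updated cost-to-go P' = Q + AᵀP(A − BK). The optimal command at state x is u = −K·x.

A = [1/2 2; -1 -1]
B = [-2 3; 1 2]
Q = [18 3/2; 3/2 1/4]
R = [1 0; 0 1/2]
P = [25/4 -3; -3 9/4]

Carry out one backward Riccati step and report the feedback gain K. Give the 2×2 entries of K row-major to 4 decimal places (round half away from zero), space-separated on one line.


-0.5035 -0.9000 -0.1422 0.1009

BᵀP = [-15.5000 8.2500; 12.7500 -4.5000]
S = R + BᵀPB = [1 0; 0 1/2] + [39.2500 -30.0000; -30.0000 29.2500] = [40.2500 -30.0000; -30.0000 29.7500]
BᵀPA = [-16.0000 -39.2500; 10.8750 30.0000]
K = S⁻¹·BᵀPA = [-0.5035 -0.9000; -0.1422 0.1009]
A−BK = [-0.0805 -0.1025; -0.2122 -0.3017]
AᵀP(A−BK) = [0.3029 0.5035; 0.5035 0.9000]
P' = Q + AᵀP(A−BK) = [18.3029 2.0035; 2.0035 1.1500]
tr(P') = 19.4529


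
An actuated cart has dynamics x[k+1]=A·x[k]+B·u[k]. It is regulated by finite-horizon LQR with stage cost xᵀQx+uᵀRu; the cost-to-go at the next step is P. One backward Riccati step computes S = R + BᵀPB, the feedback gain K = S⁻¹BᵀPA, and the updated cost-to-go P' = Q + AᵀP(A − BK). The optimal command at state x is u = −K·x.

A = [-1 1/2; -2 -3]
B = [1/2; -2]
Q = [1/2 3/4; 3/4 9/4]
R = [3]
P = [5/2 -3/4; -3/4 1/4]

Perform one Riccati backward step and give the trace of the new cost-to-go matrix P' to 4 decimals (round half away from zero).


5.5995

BᵀP = [2.7500 -0.8750]
S = R + BᵀPB = [3] + [3.1250] = [6.1250]
BᵀPA = [-1.0000 4.0000]
K = S⁻¹·BᵀPA = [-0.1633 0.6531]
A−BK = [-0.9184 0.1735; -2.3265 -1.6939]
AᵀP(A−BK) = [0.3367 -0.5969; -0.5969 2.5128]
P' = Q + AᵀP(A−BK) = [0.8367 0.1531; 0.1531 4.7628]
tr(P') = 5.5995


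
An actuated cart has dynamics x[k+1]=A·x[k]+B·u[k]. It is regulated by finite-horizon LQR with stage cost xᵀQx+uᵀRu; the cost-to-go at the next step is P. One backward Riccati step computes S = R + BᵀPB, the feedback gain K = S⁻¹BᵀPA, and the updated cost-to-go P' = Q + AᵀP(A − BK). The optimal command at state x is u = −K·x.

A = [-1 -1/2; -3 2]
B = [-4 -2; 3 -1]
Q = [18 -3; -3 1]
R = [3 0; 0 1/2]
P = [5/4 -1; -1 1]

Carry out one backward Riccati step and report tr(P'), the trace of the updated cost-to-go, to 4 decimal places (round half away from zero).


20.4100

BᵀP = [-8.0000 7.0000; -1.5000 1.0000]
S = R + BᵀPB = [3 0; 0 1/2] + [53.0000 9.0000; 9.0000 2.0000] = [56.0000 9.0000; 9.0000 2.5000]
BᵀPA = [-13.0000 18.0000; -1.5000 2.7500]
K = S⁻¹·BᵀPA = [-0.3220 0.3432; 0.5593 -0.1356]
A−BK = [-1.1695 0.6017; -1.4746 0.8347]
AᵀP(A−BK) = [0.9025 -0.6165; -0.6165 0.5074]
P' = Q + AᵀP(A−BK) = [18.9025 -3.6165; -3.6165 1.5074]
tr(P') = 20.4100


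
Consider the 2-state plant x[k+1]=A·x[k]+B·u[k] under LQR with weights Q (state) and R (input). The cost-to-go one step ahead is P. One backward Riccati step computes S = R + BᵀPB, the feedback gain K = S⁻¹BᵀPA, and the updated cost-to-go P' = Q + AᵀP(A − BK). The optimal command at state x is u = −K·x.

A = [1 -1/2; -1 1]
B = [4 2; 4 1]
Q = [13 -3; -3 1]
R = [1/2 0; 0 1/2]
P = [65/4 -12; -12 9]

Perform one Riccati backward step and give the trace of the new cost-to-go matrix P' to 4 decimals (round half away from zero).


BᵀP = [17.0000 -12.0000; 20.5000 -15.0000]
S = R + BᵀPB = [1/2 0; 0 1/2] + [20.0000 22.0000; 22.0000 26.0000] = [20.5000 22.0000; 22.0000 26.5000]
BᵀPA = [29.0000 -20.5000; 35.5000 -25.2500]
K = S⁻¹·BᵀPA = [-0.2110 0.2068; 1.5148 -1.1245]
A−BK = [-1.1857 0.9219; -1.6709 1.2975]
AᵀP(A−BK) = [1.5939 -1.2020; -1.2020 0.9080]
P' = Q + AᵀP(A−BK) = [14.5939 -4.2020; -4.2020 1.9080]
tr(P') = 16.5018

16.5018


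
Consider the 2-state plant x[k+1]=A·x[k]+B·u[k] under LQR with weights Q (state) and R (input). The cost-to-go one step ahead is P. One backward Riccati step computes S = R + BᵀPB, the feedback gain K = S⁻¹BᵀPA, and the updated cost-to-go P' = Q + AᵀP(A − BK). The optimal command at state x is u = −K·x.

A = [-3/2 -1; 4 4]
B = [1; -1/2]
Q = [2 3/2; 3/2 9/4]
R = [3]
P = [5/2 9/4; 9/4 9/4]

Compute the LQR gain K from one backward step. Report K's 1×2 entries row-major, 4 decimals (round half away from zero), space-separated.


BᵀP = [1.3750 1.1250]
S = R + BᵀPB = [3] + [0.8125] = [3.8125]
BᵀPA = [2.4375 3.1250]
K = S⁻¹·BᵀPA = [0.6393 0.8197]
A−BK = [-2.1393 -1.8197; 4.3197 4.4098]
AᵀP(A−BK) = [13.0666 15.2520; 15.2520 17.9385]
P' = Q + AᵀP(A−BK) = [15.0666 16.7520; 16.7520 20.1885]
tr(P') = 35.2551

0.6393 0.8197


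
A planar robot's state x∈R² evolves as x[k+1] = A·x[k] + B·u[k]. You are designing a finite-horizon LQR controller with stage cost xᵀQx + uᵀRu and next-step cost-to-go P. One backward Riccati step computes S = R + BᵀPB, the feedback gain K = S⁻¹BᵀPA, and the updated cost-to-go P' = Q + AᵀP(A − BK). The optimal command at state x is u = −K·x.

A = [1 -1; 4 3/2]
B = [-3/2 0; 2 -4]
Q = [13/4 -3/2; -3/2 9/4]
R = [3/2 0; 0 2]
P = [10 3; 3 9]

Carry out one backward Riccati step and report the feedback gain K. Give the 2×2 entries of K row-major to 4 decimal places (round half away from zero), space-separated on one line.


BᵀP = [-9.0000 13.5000; -12.0000 -36.0000]
S = R + BᵀPB = [3/2 0; 0 2] + [40.5000 -54.0000; -54.0000 144.0000] = [42.0000 -54.0000; -54.0000 146.0000]
BᵀPA = [45.0000 29.2500; -156.0000 -42.0000]
K = S⁻¹·BᵀPA = [-0.5765 0.6227; -1.2817 -0.0574]
A−BK = [0.1353 -0.0660; 0.0261 0.0252]
AᵀP(A−BK) = [3.9944 -0.4697; -0.4697 0.6274]
P' = Q + AᵀP(A−BK) = [7.2444 -1.9697; -1.9697 2.8774]
tr(P') = 10.1219

-0.5765 0.6227 -1.2817 -0.0574


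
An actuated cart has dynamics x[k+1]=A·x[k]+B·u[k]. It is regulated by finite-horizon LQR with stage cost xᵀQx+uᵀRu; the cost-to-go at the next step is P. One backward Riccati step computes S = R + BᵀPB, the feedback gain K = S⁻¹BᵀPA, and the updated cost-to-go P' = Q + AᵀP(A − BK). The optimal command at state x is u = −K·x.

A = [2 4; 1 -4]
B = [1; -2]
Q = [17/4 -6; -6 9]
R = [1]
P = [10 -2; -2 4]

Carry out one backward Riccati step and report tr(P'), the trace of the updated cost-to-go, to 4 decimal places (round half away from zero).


64.6786

BᵀP = [14.0000 -10.0000]
S = R + BᵀPB = [1] + [34.0000] = [35.0000]
BᵀPA = [18.0000 96.0000]
K = S⁻¹·BᵀPA = [0.5143 2.7429]
A−BK = [1.4857 1.2571; 2.0286 1.4857]
AᵀP(A−BK) = [26.7429 22.6286; 22.6286 24.6857]
P' = Q + AᵀP(A−BK) = [30.9929 16.6286; 16.6286 33.6857]
tr(P') = 64.6786


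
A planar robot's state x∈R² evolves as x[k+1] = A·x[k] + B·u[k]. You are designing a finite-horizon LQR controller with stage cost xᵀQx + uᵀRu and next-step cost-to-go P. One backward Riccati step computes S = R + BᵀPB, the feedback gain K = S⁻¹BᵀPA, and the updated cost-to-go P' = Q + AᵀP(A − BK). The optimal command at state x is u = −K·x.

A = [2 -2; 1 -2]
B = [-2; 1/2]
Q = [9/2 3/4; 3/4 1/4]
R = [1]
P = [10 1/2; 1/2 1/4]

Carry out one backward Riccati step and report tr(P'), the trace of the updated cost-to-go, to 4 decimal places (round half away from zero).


8.8374

BᵀP = [-19.7500 -0.8750]
S = R + BᵀPB = [1] + [39.0625] = [40.0625]
BᵀPA = [-40.3750 41.2500]
K = S⁻¹·BᵀPA = [-1.0078 1.0296]
A−BK = [-0.0156 0.0593; 1.5039 -2.5148]
AᵀP(A−BK) = [1.5601 -1.9282; -1.9282 2.5273]
P' = Q + AᵀP(A−BK) = [6.0601 -1.1782; -1.1782 2.7773]
tr(P') = 8.8374


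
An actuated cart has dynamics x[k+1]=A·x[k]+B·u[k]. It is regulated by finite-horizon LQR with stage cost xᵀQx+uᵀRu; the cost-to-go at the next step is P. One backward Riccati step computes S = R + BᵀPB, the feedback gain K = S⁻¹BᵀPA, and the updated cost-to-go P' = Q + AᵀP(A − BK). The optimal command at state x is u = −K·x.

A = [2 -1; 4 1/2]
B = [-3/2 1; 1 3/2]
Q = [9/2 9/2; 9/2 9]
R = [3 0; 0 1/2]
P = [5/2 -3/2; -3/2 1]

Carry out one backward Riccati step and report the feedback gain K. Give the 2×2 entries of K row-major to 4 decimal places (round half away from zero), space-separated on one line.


BᵀP = [-5.2500 3.2500; 0.2500 0.0000]
S = R + BᵀPB = [3 0; 0 1/2] + [11.1250 -0.3750; -0.3750 0.2500] = [14.1250 -0.3750; -0.3750 0.7500]
BᵀPA = [2.5000 6.8750; 0.5000 -0.2500]
K = S⁻¹·BᵀPA = [0.1973 0.4843; 0.7653 -0.0912]
A−BK = [1.5306 -0.1824; 2.6547 0.1525]
AᵀP(A−BK) = [1.1241 0.3348; 0.3348 0.8976]
P' = Q + AᵀP(A−BK) = [5.6241 4.8348; 4.8348 9.8976]
tr(P') = 15.5217

0.1973 0.4843 0.7653 -0.0912


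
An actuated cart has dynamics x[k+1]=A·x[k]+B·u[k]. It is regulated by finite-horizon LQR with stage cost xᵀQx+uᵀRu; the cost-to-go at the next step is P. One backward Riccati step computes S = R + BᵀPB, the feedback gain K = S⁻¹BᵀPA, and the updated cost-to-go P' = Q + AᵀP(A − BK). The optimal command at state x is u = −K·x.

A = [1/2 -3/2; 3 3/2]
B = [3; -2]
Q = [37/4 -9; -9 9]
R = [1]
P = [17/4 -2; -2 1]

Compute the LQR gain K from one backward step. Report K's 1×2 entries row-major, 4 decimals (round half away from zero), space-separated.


BᵀP = [16.7500 -8.0000]
S = R + BᵀPB = [1] + [66.2500] = [67.2500]
BᵀPA = [-15.6250 -37.1250]
K = S⁻¹·BᵀPA = [-0.2323 -0.5520]
A−BK = [1.1970 0.1561; 2.5353 0.3959]
AᵀP(A−BK) = [0.4322 0.1868; 0.1868 0.3178]
P' = Q + AᵀP(A−BK) = [9.6822 -8.8132; -8.8132 9.3178]
tr(P') = 19.0000

-0.2323 -0.5520


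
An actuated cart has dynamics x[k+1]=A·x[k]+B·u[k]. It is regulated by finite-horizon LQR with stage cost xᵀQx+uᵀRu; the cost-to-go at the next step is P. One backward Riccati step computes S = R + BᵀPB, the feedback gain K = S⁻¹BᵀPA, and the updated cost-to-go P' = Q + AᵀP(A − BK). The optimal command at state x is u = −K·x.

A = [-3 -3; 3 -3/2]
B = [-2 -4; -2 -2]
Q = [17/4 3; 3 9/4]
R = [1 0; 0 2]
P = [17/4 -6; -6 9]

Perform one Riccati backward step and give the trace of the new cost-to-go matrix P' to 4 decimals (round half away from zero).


40.0893

BᵀP = [3.5000 -6.0000; -5.0000 6.0000]
S = R + BᵀPB = [1 0; 0 2] + [5.0000 -2.0000; -2.0000 8.0000] = [6.0000 -2.0000; -2.0000 10.0000]
BᵀPA = [-28.5000 -1.5000; 33.0000 6.0000]
K = S⁻¹·BᵀPA = [-3.9107 -0.0536; 2.5179 0.5893]
A−BK = [-0.7500 -0.7500; 0.2143 -0.4286]
AᵀP(A−BK) = [32.7054 3.7768; 3.7768 0.8839]
P' = Q + AᵀP(A−BK) = [36.9554 6.7768; 6.7768 3.1339]
tr(P') = 40.0893


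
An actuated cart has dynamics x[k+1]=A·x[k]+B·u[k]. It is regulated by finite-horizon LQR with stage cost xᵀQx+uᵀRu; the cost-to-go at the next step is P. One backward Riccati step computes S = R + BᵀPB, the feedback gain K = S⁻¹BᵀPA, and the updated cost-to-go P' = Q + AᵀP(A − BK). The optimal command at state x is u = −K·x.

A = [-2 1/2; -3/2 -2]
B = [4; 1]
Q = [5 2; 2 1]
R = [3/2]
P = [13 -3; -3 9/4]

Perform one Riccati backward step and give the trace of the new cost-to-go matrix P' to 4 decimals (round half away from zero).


15.9762

BᵀP = [49.0000 -9.7500]
S = R + BᵀPB = [3/2] + [186.2500] = [187.7500]
BᵀPA = [-83.3750 44.0000]
K = S⁻¹·BᵀPA = [-0.4441 0.2344]
A−BK = [-0.2237 -0.4374; -1.0559 -2.2344]
AᵀP(A−BK) = [2.0378 3.5393; 3.5393 7.9384]
P' = Q + AᵀP(A−BK) = [7.0378 5.5393; 5.5393 8.9384]
tr(P') = 15.9762


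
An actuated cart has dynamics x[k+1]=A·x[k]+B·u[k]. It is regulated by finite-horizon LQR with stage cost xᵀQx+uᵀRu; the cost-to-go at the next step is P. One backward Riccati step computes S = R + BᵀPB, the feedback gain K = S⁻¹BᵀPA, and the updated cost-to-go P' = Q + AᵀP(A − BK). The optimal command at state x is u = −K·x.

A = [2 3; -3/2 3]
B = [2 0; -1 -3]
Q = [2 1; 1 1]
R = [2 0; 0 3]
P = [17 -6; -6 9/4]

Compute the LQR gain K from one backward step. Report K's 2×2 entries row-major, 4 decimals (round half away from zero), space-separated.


BᵀP = [40.0000 -14.2500; 18.0000 -6.7500]
S = R + BᵀPB = [2 0; 0 3] + [94.2500 42.7500; 42.7500 20.2500] = [96.2500 42.7500; 42.7500 23.2500]
BᵀPA = [101.3750 77.2500; 46.1250 33.7500]
K = S⁻¹·BᵀPA = [0.9388 0.8611; 0.2578 -0.1316]
A−BK = [0.1225 1.2779; 0.2121 3.4662]
AᵀP(A−BK) = [2.0064 1.6563; 1.6563 3.1755]
P' = Q + AᵀP(A−BK) = [4.0064 2.6563; 2.6563 4.1755]
tr(P') = 8.1819

0.9388 0.8611 0.2578 -0.1316


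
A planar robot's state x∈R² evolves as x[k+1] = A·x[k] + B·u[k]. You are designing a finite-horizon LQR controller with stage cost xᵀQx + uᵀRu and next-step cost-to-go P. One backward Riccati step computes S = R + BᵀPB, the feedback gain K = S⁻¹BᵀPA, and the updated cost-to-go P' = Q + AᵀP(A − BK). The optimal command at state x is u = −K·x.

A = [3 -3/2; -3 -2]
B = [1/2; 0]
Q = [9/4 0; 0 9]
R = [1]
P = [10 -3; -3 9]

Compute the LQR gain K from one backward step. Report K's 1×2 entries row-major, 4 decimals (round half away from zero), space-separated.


5.5714 -1.2857

BᵀP = [5.0000 -1.5000]
S = R + BᵀPB = [1] + [2.5000] = [3.5000]
BᵀPA = [19.5000 -4.5000]
K = S⁻¹·BᵀPA = [5.5714 -1.2857]
A−BK = [0.2143 -0.8571; -3.0000 -2.0000]
AᵀP(A−BK) = [116.3571 38.5714; 38.5714 34.7143]
P' = Q + AᵀP(A−BK) = [118.6071 38.5714; 38.5714 43.7143]
tr(P') = 162.3214


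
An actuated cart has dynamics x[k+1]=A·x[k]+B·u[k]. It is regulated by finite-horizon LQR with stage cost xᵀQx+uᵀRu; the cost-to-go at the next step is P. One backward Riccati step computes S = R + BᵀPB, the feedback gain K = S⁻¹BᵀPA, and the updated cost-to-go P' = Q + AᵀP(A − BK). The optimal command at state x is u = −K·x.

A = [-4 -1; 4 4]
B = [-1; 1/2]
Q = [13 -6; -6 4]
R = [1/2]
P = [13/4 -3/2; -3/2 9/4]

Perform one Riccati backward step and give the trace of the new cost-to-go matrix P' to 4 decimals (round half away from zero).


BᵀP = [-4.0000 2.6250]
S = R + BᵀPB = [1/2] + [5.3125] = [5.8125]
BᵀPA = [26.5000 14.5000]
K = S⁻¹·BᵀPA = [4.5591 2.4946]
A−BK = [0.5591 1.4946; 1.7204 2.7527]
AᵀP(A−BK) = [15.1828 12.8925; 12.8925 15.0780]
P' = Q + AᵀP(A−BK) = [28.1828 6.8925; 6.8925 19.0780]
tr(P') = 47.2608

47.2608


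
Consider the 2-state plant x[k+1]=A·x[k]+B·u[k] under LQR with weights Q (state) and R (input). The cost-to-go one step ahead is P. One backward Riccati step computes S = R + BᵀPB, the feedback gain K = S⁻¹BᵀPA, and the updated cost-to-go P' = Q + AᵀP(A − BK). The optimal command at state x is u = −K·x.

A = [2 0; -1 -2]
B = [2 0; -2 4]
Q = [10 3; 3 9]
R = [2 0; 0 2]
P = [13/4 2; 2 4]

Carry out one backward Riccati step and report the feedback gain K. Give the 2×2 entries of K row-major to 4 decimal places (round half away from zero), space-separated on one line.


0.8093 0.0218 0.1962 -0.4796

BᵀP = [2.5000 -4.0000; 8.0000 16.0000]
S = R + BᵀPB = [2 0; 0 2] + [13.0000 -16.0000; -16.0000 64.0000] = [15.0000 -16.0000; -16.0000 66.0000]
BᵀPA = [9.0000 8.0000; 0.0000 -32.0000]
K = S⁻¹·BᵀPA = [0.8093 0.0218; 0.1962 -0.4796]
A−BK = [0.3815 -0.0436; -0.1662 -0.0381]
AᵀP(A−BK) = [1.7166 -0.1962; -0.1962 0.4796]
P' = Q + AᵀP(A−BK) = [11.7166 2.8038; 2.8038 9.4796]
tr(P') = 21.1962


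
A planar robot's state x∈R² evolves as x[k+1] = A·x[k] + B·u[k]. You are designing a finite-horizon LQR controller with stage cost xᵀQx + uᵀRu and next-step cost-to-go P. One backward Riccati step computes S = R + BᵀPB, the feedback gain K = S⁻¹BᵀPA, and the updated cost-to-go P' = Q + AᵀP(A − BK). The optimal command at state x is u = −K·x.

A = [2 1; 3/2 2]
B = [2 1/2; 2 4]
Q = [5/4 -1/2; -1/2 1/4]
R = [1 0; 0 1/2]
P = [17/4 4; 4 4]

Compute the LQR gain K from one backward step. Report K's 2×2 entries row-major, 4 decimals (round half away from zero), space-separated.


BᵀP = [16.5000 16.0000; 18.1250 18.0000]
S = R + BᵀPB = [1 0; 0 1/2] + [65.0000 72.2500; 72.2500 81.0625] = [66.0000 72.2500; 72.2500 81.5625]
BᵀPA = [57.0000 48.5000; 63.2500 54.1250]
K = S⁻¹·BᵀPA = [0.4860 0.2775; 0.3450 0.4178]
A−BK = [0.8555 0.2361; -0.8519 -0.2261]
AᵀP(A−BK) = [0.4787 0.2576; 0.2576 0.1786]
P' = Q + AᵀP(A−BK) = [1.7287 -0.2424; -0.2424 0.4286]
tr(P') = 2.1573

0.4860 0.2775 0.3450 0.4178


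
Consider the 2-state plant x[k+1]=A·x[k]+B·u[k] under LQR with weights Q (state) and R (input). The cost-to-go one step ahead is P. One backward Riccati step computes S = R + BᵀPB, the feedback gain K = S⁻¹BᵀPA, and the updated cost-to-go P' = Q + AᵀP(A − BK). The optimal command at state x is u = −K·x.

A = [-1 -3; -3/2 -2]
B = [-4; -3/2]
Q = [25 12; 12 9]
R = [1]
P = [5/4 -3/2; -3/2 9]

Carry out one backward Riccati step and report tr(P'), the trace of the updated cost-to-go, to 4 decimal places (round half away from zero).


48.5699

BᵀP = [-2.7500 -7.5000]
S = R + BᵀPB = [1] + [22.2500] = [23.2500]
BᵀPA = [14.0000 23.2500]
K = S⁻¹·BᵀPA = [0.6022 1.0000]
A−BK = [1.4086 1.0000; -0.5968 -0.5000]
AᵀP(A−BK) = [8.5699 7.0000; 7.0000 6.0000]
P' = Q + AᵀP(A−BK) = [33.5699 19.0000; 19.0000 15.0000]
tr(P') = 48.5699


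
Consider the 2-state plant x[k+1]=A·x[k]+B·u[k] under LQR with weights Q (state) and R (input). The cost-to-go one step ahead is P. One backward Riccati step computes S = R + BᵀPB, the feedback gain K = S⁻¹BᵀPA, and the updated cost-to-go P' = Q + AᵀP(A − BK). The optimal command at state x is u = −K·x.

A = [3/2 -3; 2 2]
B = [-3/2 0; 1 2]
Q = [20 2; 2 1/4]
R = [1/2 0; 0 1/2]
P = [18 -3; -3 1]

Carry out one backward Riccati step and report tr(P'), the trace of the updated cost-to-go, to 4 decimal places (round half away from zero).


BᵀP = [-30.0000 5.5000; -6.0000 2.0000]
S = R + BᵀPB = [1/2 0; 0 1/2] + [50.5000 11.0000; 11.0000 4.0000] = [51.0000 11.0000; 11.0000 4.5000]
BᵀPA = [-34.0000 101.0000; -5.0000 22.0000]
K = S⁻¹·BᵀPA = [-0.9032 1.9585; 1.0968 0.1014]
A−BK = [0.1452 -0.0622; 0.7097 -0.1613]
AᵀP(A−BK) = [1.2742 -0.9032; -0.9032 1.9585]
P' = Q + AᵀP(A−BK) = [21.2742 1.0968; 1.0968 2.2085]
tr(P') = 23.4827

23.4827


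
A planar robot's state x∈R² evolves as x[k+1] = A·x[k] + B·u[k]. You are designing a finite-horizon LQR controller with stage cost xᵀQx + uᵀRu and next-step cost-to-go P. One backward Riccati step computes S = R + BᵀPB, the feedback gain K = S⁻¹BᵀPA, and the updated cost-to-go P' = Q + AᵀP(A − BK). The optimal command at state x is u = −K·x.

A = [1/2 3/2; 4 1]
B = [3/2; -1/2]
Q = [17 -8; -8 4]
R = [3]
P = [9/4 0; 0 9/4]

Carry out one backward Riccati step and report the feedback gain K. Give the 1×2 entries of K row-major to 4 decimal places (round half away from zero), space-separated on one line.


-0.3261 0.4565

BᵀP = [3.3750 -1.1250]
S = R + BᵀPB = [3] + [5.6250] = [8.6250]
BᵀPA = [-2.8125 3.9375]
K = S⁻¹·BᵀPA = [-0.3261 0.4565]
A−BK = [0.9891 0.8152; 3.8370 1.2283]
AᵀP(A−BK) = [35.6454 11.9715; 11.9715 5.5149]
P' = Q + AᵀP(A−BK) = [52.6454 3.9715; 3.9715 9.5149]
tr(P') = 62.1603


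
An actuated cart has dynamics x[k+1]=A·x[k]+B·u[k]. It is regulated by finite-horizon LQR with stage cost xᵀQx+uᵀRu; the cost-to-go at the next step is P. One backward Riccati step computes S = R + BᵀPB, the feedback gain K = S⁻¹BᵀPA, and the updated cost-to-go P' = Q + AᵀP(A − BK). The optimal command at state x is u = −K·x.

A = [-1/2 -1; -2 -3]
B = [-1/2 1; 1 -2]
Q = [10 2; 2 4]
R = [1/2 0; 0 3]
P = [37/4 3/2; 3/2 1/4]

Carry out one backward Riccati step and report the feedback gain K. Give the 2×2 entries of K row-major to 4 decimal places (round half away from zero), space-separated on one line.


BᵀP = [-3.1250 -0.5000; 6.2500 1.0000]
S = R + BᵀPB = [1/2 0; 0 3] + [1.0625 -2.1250; -2.1250 4.2500] = [1.5625 -2.1250; -2.1250 7.2500]
BᵀPA = [2.5625 4.6250; -5.1250 -9.2500]
K = S⁻¹·BᵀPA = [1.1284 2.0367; -0.3761 -0.6789]
A−BK = [0.4404 0.6972; -3.8807 -6.3945]
AᵀP(A−BK) = [1.4931 2.6766; 2.6766 4.8005]
P' = Q + AᵀP(A−BK) = [11.4931 4.6766; 4.6766 8.8005]
tr(P') = 20.2936

1.1284 2.0367 -0.3761 -0.6789


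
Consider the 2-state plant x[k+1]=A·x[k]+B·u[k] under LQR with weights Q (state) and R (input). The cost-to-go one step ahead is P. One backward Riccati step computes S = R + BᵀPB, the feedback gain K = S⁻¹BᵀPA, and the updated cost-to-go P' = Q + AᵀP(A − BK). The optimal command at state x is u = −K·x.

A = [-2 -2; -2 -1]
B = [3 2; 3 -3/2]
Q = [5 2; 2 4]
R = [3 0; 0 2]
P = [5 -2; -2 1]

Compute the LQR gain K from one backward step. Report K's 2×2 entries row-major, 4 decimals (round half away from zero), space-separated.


BᵀP = [9.0000 -3.0000; 13.0000 -5.5000]
S = R + BᵀPB = [3 0; 0 2] + [18.0000 22.5000; 22.5000 34.2500] = [21.0000 22.5000; 22.5000 36.2500]
BᵀPA = [-12.0000 -15.0000; -15.0000 -20.5000]
K = S⁻¹·BᵀPA = [-0.3824 -0.3235; -0.1765 -0.3647]
A−BK = [-0.5000 -0.3000; -1.1176 -0.5765]
AᵀP(A−BK) = [0.7647 0.6471; 0.6471 0.6706]
P' = Q + AᵀP(A−BK) = [5.7647 2.6471; 2.6471 4.6706]
tr(P') = 10.4353

-0.3824 -0.3235 -0.1765 -0.3647


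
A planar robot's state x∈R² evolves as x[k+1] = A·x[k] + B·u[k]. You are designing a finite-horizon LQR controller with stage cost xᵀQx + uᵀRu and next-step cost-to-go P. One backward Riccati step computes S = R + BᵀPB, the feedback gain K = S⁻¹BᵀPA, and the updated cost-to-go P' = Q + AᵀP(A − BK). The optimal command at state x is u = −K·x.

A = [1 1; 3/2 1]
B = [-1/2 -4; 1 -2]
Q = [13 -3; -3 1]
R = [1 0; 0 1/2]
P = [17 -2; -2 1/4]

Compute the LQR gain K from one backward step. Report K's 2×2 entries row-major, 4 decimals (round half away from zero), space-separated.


0.0027 -0.0085 -0.2189 -0.2326

BᵀP = [-10.5000 1.2500; -64.0000 7.5000]
S = R + BᵀPB = [1 0; 0 1/2] + [6.5000 39.5000; 39.5000 241.0000] = [7.5000 39.5000; 39.5000 241.5000]
BᵀPA = [-8.6250 -9.2500; -52.7500 -56.5000]
K = S⁻¹·BᵀPA = [0.0027 -0.0085; -0.2189 -0.2326]
A−BK = [0.1259 0.0655; 1.0595 0.5433]
AᵀP(A−BK) = [0.0405 0.0339; 0.0339 0.0315]
P' = Q + AᵀP(A−BK) = [13.0405 -2.9661; -2.9661 1.0315]
tr(P') = 14.0720


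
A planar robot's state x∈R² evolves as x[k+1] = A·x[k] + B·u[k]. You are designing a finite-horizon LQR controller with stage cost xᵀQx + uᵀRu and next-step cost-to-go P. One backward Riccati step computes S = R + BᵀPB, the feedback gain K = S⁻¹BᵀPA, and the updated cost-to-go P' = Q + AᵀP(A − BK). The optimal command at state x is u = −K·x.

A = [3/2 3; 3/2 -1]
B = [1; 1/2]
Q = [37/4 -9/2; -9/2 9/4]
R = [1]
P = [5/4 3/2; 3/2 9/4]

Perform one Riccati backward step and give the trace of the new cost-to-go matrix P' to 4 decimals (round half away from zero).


BᵀP = [2.0000 2.6250]
S = R + BᵀPB = [1] + [3.3125] = [4.3125]
BᵀPA = [6.9375 3.3750]
K = S⁻¹·BᵀPA = [1.6087 0.7826]
A−BK = [-0.1087 2.2174; 0.6957 -1.3913]
AᵀP(A−BK) = [3.4647 1.3207; 1.3207 1.8587]
P' = Q + AᵀP(A−BK) = [12.7147 -3.1793; -3.1793 4.1087]
tr(P') = 16.8234

16.8234


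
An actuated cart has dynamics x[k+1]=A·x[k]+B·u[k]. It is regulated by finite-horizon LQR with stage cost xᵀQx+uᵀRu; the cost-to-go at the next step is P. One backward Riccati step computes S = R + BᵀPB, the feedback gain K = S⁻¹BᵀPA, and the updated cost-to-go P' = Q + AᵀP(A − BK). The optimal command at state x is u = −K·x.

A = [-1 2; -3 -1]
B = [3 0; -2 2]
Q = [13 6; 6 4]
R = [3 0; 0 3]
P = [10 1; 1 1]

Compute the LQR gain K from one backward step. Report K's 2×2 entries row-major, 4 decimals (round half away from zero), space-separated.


-0.3401 0.6447 -1.0457 0.1015

BᵀP = [28.0000 1.0000; 2.0000 2.0000]
S = R + BᵀPB = [3 0; 0 3] + [82.0000 2.0000; 2.0000 4.0000] = [85.0000 2.0000; 2.0000 7.0000]
BᵀPA = [-31.0000 55.0000; -8.0000 2.0000]
K = S⁻¹·BᵀPA = [-0.3401 0.6447; -1.0457 0.1015]
A−BK = [0.0203 0.0660; -1.5888 0.0863]
AᵀP(A−BK) = [6.0914 -1.2030; -1.2030 1.3401]
P' = Q + AᵀP(A−BK) = [19.0914 4.7970; 4.7970 5.3401]
tr(P') = 24.4315


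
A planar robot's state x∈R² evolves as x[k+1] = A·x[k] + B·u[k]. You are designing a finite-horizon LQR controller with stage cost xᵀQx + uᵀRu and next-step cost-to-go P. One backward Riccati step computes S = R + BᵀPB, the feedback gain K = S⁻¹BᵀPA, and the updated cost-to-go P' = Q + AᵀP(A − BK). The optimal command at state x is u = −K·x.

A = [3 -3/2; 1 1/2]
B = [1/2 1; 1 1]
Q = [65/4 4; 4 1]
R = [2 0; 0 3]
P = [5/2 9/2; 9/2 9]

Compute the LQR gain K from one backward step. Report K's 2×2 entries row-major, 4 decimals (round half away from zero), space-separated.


0.9256 -0.0751 0.7985 -0.1053

BᵀP = [5.7500 11.2500; 7.0000 13.5000]
S = R + BᵀPB = [2 0; 0 3] + [14.1250 17.0000; 17.0000 20.5000] = [16.1250 17.0000; 17.0000 23.5000]
BᵀPA = [28.5000 -3.0000; 34.5000 -3.7500]
K = S⁻¹·BᵀPA = [0.9256 -0.0751; 0.7985 -0.1053]
A−BK = [1.7387 -1.3572; -0.7241 0.6803]
AᵀP(A−BK) = [4.5719 -0.9788; -0.9788 0.5050]
P' = Q + AᵀP(A−BK) = [20.8219 3.0212; 3.0212 1.5050]
tr(P') = 22.3270


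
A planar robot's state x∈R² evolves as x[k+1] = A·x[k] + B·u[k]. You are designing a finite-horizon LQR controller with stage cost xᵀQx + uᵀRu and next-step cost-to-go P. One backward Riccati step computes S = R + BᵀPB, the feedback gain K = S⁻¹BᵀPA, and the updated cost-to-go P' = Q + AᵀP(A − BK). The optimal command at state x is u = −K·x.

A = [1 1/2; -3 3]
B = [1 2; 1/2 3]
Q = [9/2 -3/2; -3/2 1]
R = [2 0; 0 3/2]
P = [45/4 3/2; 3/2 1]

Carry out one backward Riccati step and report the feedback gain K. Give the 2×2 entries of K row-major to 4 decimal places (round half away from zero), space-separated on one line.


0.8444 -0.3111 -0.2222 0.5556

BᵀP = [12.0000 2.0000; 27.0000 6.0000]
S = R + BᵀPB = [2 0; 0 3/2] + [13.0000 30.0000; 30.0000 72.0000] = [15.0000 30.0000; 30.0000 73.5000]
BᵀPA = [6.0000 12.0000; 9.0000 31.5000]
K = S⁻¹·BᵀPA = [0.8444 -0.3111; -0.2222 0.5556]
A−BK = [0.6000 -0.3000; -2.7556 1.4889]
AᵀP(A−BK) = [8.1833 -4.2583; -4.2583 2.5458]
P' = Q + AᵀP(A−BK) = [12.6833 -5.7583; -5.7583 3.5458]
tr(P') = 16.2292


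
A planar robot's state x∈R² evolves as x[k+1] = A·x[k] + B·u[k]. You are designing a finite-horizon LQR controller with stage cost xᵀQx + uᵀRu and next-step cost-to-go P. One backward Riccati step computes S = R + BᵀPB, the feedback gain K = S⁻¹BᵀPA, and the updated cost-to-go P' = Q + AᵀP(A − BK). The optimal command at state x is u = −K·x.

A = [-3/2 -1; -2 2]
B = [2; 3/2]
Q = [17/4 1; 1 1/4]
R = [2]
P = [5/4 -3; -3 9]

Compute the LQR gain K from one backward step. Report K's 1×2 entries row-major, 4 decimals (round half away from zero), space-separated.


BᵀP = [-2.0000 7.5000]
S = R + BᵀPB = [2] + [7.2500] = [9.2500]
BᵀPA = [-12.0000 17.0000]
K = S⁻¹·BᵀPA = [-1.2973 1.8378]
A−BK = [1.0946 -4.6757; -0.0541 -0.7568]
AᵀP(A−BK) = [5.2449 -9.0709; -9.0709 18.0068]
P' = Q + AᵀP(A−BK) = [9.4949 -8.0709; -8.0709 18.2568]
tr(P') = 27.7517

-1.2973 1.8378
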